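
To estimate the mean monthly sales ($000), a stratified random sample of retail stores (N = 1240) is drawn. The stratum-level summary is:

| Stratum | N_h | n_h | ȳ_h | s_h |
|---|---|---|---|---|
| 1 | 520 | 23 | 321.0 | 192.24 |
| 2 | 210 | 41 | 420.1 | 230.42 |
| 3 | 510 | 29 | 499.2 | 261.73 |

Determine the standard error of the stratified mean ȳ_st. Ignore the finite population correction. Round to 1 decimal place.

SE(ȳ_st) ≈ 26.8

V̂(ȳ_st) = Σ W_h² s_h²/n_h, with W_h = N_h/N and N = 1240:
  stratum 1: (520/1240)²·192.24²/23 = 282.568
  stratum 2: (210/1240)²·230.42²/41 = 37.1408
  stratum 3: (510/1240)²·261.73²/29 = 399.582
V̂(ȳ_st) = 719.291
SE(ȳ_st) = √719.291 = 26.8196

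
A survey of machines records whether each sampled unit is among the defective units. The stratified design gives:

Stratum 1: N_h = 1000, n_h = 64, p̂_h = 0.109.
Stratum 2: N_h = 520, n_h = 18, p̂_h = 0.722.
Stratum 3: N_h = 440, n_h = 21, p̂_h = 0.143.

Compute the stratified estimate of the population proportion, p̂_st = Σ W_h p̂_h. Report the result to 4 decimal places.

N = 1960; stratum weights W_h = N_h/N.
p̂_st = Σ W_h p̂_h = (1000·0.109 + 520·0.722 + 440·0.143)/1960 = 0.27927

p̂_st ≈ 0.2793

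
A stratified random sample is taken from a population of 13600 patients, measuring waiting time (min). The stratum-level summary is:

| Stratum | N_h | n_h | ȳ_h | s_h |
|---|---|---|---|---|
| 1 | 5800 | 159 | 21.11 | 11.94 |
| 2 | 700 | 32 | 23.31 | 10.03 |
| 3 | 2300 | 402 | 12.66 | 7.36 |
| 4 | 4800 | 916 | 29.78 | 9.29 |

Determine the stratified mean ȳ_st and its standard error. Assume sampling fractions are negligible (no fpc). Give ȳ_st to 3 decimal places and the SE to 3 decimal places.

ȳ_st ≈ 22.854, SE ≈ 0.432

ȳ_st = Σ W_h ȳ_h = (5800·21.11 + 700·23.31 + 2300·12.66 + 4800·29.78)/13600 = 22.85419
V̂(ȳ_st) = Σ W_h² s_h²/n_h, with W_h = N_h/N and N = 13600:
  stratum 1: (5800/13600)²·11.94²/159 = 0.163076
  stratum 2: (700/13600)²·10.03²/32 = 0.00832856
  stratum 3: (2300/13600)²·7.36²/402 = 0.00385396
  stratum 4: (4800/13600)²·9.29²/916 = 0.0117366
V̂(ȳ_st) = 0.186995
SE(ȳ_st) = √0.186995 = 0.432429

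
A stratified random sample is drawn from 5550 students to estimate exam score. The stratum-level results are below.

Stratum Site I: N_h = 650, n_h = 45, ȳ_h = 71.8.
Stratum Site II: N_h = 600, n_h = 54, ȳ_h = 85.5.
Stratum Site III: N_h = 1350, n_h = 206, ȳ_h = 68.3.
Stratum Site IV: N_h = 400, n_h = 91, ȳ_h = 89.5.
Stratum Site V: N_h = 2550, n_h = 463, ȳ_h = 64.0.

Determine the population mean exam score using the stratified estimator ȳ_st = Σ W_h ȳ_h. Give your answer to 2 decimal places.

N = Σ N_h = 5550. Stratum weights W_h = N_h/N.
ȳ_st = (650·71.8 + 600·85.5 + 1350·68.3 + 400·89.5 + 2550·64.0) / 5550 = 70.1216

ȳ_st ≈ 70.12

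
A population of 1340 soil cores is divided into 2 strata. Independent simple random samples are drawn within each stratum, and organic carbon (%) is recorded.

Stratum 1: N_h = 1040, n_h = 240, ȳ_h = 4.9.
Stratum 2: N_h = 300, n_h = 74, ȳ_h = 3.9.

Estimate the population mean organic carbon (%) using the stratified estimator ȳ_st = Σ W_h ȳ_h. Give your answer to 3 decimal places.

N = Σ N_h = 1340. Stratum weights W_h = N_h/N.
ȳ_st = (1040·4.9 + 300·3.9) / 1340 = 4.67612

ȳ_st ≈ 4.676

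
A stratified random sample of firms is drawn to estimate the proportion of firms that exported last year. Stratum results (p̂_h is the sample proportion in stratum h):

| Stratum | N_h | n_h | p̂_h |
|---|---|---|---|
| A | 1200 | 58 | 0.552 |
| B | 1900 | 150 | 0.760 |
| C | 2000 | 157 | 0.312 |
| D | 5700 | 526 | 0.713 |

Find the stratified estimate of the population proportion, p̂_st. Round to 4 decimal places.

N = 10800; stratum weights W_h = N_h/N.
p̂_st = Σ W_h p̂_h = (1200·0.552 + 1900·0.760 + 2000·0.312 + 5700·0.713)/10800 = 0.62912

p̂_st ≈ 0.6291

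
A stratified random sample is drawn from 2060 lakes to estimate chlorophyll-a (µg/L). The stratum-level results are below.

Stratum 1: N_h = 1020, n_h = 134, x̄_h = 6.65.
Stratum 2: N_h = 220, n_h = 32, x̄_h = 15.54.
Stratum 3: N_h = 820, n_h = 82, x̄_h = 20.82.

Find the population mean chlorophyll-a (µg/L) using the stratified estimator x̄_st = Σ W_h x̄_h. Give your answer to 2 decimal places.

x̄_st ≈ 13.24

N = Σ N_h = 2060. Stratum weights W_h = N_h/N.
x̄_st = (1020·6.65 + 220·15.54 + 820·20.82) / 2060 = 13.2399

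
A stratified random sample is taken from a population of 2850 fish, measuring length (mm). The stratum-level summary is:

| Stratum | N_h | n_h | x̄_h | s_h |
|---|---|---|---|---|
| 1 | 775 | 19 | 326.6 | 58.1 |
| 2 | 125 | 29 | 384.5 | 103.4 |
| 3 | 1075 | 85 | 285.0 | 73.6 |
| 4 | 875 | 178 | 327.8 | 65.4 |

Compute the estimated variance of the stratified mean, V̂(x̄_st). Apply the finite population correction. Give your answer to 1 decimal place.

V̂(x̄_st) ≈ 23.5

V̂(x̄_st) = Σ W_h² (1 − n_h/N_h) s_h²/n_h, with W_h = N_h/N and N = 2850:
  stratum 1: (775/2850)²·(1 − 19/775)·58.1²/19 = 12.8154
  stratum 2: (125/2850)²·(1 − 29/125)·103.4²/29 = 0.544671
  stratum 3: (1075/2850)²·(1 − 85/1075)·73.6²/85 = 8.35008
  stratum 4: (875/2850)²·(1 − 178/875)·65.4²/178 = 1.80421
V̂(x̄_st) = 23.5144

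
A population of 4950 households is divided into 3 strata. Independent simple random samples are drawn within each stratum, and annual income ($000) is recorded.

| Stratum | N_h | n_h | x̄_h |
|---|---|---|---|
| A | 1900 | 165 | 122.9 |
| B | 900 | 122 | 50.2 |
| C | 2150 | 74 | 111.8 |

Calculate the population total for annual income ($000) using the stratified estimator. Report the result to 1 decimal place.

τ̂_st = Σ N_h x̄_h = 1900·122.9 + 900·50.2 + 2150·111.8 = 519060.0

τ̂_st ≈ 519060.0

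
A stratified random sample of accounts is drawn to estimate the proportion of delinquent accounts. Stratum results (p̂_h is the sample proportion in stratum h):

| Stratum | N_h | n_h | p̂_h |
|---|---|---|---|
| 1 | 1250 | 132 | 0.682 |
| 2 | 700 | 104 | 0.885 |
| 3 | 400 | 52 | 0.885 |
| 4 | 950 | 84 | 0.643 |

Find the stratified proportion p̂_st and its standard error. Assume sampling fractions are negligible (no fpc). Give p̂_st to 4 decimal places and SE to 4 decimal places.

p̂_st ≈ 0.7384, SE ≈ 0.0232

N = 3300; stratum weights W_h = N_h/N.
p̂_st = Σ W_h p̂_h = (1250·0.682 + 700·0.885 + 400·0.885 + 950·0.643)/3300 = 0.73844
V̂(p̂_st) = Σ W_h² p̂_h(1−p̂_h)/(n_h−1):
  stratum 1: (1250/3300)²·0.682·0.318/131 = 0.000237538
  stratum 2: (700/3300)²·0.885·0.115/103 = 4.44603e-05
  stratum 3: (400/3300)²·0.885·0.115/51 = 2.93199e-05
  stratum 4: (950/3300)²·0.643·0.357/83 = 0.000229203
V̂(p̂_st) = 0.000540521; SE = √V̂ = 0.0232491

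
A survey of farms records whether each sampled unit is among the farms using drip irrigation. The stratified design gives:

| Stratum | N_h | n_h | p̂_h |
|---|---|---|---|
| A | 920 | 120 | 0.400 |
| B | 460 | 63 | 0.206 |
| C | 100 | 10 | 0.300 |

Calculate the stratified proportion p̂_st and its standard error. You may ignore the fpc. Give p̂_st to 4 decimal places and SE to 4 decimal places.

p̂_st ≈ 0.3329, SE ≈ 0.0338

N = 1480; stratum weights W_h = N_h/N.
p̂_st = Σ W_h p̂_h = (920·0.400 + 460·0.206 + 100·0.300)/1480 = 0.33295
V̂(p̂_st) = Σ W_h² p̂_h(1−p̂_h)/(n_h−1):
  stratum A: (920/1480)²·0.400·0.600/119 = 0.000779321
  stratum B: (460/1480)²·0.206·0.794/62 = 0.000254852
  stratum C: (100/1480)²·0.300·0.700/9 = 0.000106525
V̂(p̂_st) = 0.0011407; SE = √V̂ = 0.0337742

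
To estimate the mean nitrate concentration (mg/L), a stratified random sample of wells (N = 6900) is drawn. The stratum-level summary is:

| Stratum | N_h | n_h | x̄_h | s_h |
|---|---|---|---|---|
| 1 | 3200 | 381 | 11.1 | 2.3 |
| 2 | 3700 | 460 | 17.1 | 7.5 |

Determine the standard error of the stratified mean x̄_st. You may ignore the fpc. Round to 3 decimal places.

SE(x̄_st) ≈ 0.195

V̂(x̄_st) = Σ W_h² s_h²/n_h, with W_h = N_h/N and N = 6900:
  stratum 1: (3200/6900)²·2.3²/381 = 0.00298629
  stratum 2: (3700/6900)²·7.5²/460 = 0.0351617
V̂(x̄_st) = 0.038148
SE(x̄_st) = √0.038148 = 0.195315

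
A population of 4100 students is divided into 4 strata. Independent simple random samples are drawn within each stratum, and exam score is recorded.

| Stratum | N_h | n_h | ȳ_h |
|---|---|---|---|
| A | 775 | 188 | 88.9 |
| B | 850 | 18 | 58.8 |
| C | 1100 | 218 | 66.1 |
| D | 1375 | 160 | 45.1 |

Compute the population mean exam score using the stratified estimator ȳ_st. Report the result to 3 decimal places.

N = Σ N_h = 4100. Stratum weights W_h = N_h/N.
ȳ_st = (775·88.9 + 850·58.8 + 1100·66.1 + 1375·45.1) / 4100 = 61.85366

ȳ_st ≈ 61.854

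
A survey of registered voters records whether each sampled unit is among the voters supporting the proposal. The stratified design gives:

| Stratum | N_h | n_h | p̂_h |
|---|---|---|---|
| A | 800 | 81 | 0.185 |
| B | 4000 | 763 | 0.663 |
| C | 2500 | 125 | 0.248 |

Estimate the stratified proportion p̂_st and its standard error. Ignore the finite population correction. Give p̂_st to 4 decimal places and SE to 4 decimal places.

p̂_st ≈ 0.4685, SE ≈ 0.0169

N = 7300; stratum weights W_h = N_h/N.
p̂_st = Σ W_h p̂_h = (800·0.185 + 4000·0.663 + 2500·0.248)/7300 = 0.46849
V̂(p̂_st) = Σ W_h² p̂_h(1−p̂_h)/(n_h−1):
  stratum A: (800/7300)²·0.185·0.815/80 = 2.26346e-05
  stratum B: (4000/7300)²·0.663·0.337/762 = 8.80365e-05
  stratum C: (2500/7300)²·0.248·0.752/124 = 0.000176393
V̂(p̂_st) = 0.000287064; SE = √V̂ = 0.016943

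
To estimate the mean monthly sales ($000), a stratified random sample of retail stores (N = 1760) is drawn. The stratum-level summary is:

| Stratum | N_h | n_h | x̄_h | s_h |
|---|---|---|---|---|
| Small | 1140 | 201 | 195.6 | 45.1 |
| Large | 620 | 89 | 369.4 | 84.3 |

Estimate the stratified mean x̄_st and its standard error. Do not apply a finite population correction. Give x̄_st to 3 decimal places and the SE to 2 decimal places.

x̄_st = Σ W_h x̄_h = (1140·195.6 + 620·369.4)/1760 = 256.82500
V̂(x̄_st) = Σ W_h² s_h²/n_h, with W_h = N_h/N and N = 1760:
  stratum Small: (1140/1760)²·45.1²/201 = 4.24562
  stratum Large: (620/1760)²·84.3²/89 = 9.90885
V̂(x̄_st) = 14.1545
SE(x̄_st) = √14.1545 = 3.76224

x̄_st ≈ 256.825, SE ≈ 3.76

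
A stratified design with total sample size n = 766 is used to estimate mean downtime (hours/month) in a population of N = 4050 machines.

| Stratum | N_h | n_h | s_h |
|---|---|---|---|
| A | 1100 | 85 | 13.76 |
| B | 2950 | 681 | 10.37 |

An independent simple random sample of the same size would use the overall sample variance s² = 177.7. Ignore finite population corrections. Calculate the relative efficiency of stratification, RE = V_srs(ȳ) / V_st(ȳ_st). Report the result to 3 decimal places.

RE ≈ 0.935

V̂(ȳ_st) = Σ W_h² s_h²/n_h, with W_h = N_h/N and N = 4050:
  stratum A: (1100/4050)²·13.76²/85 = 0.164321
  stratum B: (2950/4050)²·10.37²/681 = 0.0837808
V_st = 0.248102
V_srs = s²/n = 177.7/766 = 0.231984
Relative efficiency = V_srs / V_st = 0.231984/0.248102 = 0.9350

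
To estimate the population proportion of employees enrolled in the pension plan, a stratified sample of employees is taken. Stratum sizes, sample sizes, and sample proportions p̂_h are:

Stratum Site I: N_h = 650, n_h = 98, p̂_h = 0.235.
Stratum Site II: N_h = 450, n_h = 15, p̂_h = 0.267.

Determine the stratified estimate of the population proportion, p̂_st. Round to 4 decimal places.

p̂_st ≈ 0.2481

N = 1100; stratum weights W_h = N_h/N.
p̂_st = Σ W_h p̂_h = (650·0.235 + 450·0.267)/1100 = 0.24809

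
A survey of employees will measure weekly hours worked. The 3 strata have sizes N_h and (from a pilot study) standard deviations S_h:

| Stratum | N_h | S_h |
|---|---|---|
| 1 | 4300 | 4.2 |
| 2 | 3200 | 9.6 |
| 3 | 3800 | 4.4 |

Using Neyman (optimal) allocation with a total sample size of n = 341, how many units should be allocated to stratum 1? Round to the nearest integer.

94

Neyman allocation: n_h = n · N_h S_h / Σ N_i S_i, with n = 341.
  stratum 1: N_h·S_h = 4300·4.2 = 18060.00
  stratum 2: N_h·S_h = 3200·9.6 = 30720.00
  stratum 3: N_h·S_h = 3800·4.4 = 16720.00
Σ N_h S_h = 65500.00
n for stratum 1 = 341·18060.00/65500.00 = 94.022 → 94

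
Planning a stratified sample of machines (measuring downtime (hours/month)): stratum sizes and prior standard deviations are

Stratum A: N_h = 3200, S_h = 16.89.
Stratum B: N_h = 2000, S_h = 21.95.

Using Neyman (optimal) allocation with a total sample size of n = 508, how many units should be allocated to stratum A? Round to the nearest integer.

Neyman allocation: n_h = n · N_h S_h / Σ N_i S_i, with n = 508.
  stratum A: N_h·S_h = 3200·16.89 = 54048.00
  stratum B: N_h·S_h = 2000·21.95 = 43900.00
Σ N_h S_h = 97948.00
n for stratum A = 508·54048.00/97948.00 = 280.316 → 280

280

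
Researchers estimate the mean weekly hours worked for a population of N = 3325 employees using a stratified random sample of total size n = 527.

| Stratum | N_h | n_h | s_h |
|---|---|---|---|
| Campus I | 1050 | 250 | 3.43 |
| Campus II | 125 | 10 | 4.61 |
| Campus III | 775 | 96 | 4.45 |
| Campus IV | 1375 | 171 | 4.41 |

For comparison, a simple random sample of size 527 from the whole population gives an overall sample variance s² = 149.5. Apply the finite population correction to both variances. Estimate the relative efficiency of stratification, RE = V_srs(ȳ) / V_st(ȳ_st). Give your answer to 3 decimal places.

V̂(ȳ_st) = Σ W_h² (1 − n_h/N_h) s_h²/n_h, with W_h = N_h/N and N = 3325:
  stratum Campus I: (1050/3325)²·(1 − 250/1050)·3.43²/250 = 0.00357556
  stratum Campus II: (125/3325)²·(1 − 10/125)·4.61²/10 = 0.00276329
  stratum Campus III: (775/3325)²·(1 − 96/775)·4.45²/96 = 0.00981832
  stratum Campus IV: (1375/3325)²·(1 − 171/1375)·4.41²/171 = 0.0170305
V_st = 0.0331876
V_srs = (1 − 527/3325)·149.5/527 = 0.238719
Relative efficiency = V_srs / V_st = 0.238719/0.0331876 = 7.1930

RE ≈ 7.193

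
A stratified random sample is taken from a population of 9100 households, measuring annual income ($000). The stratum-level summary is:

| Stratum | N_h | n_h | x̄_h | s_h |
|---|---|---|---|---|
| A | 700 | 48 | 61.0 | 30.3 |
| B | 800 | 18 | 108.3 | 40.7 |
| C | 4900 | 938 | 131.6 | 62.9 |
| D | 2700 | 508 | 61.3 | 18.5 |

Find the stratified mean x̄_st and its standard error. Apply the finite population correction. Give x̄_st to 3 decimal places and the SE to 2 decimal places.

x̄_st ≈ 103.263, SE ≈ 1.36

x̄_st = Σ W_h x̄_h = (700·61.0 + 800·108.3 + 4900·131.6 + 2700·61.3)/9100 = 103.26264
V̂(x̄_st) = Σ W_h² (1 − n_h/N_h) s_h²/n_h, with W_h = N_h/N and N = 9100:
  stratum A: (700/9100)²·(1 − 48/700)·30.3²/48 = 0.105416
  stratum B: (800/9100)²·(1 − 18/800)·40.7²/18 = 0.695233
  stratum C: (4900/9100)²·(1 − 938/4900)·62.9²/938 = 0.98884
  stratum D: (2700/9100)²·(1 − 508/2700)·18.5²/508 = 0.0481506
V̂(x̄_st) = 1.83764
SE(x̄_st) = √1.83764 = 1.3556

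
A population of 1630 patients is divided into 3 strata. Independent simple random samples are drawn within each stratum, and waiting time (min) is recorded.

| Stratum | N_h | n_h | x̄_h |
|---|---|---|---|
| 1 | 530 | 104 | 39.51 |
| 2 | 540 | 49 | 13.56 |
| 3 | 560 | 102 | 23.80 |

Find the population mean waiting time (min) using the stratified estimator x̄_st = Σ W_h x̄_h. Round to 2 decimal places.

N = Σ N_h = 1630. Stratum weights W_h = N_h/N.
x̄_st = (530·39.51 + 540·13.56 + 560·23.80) / 1630 = 25.5158

x̄_st ≈ 25.52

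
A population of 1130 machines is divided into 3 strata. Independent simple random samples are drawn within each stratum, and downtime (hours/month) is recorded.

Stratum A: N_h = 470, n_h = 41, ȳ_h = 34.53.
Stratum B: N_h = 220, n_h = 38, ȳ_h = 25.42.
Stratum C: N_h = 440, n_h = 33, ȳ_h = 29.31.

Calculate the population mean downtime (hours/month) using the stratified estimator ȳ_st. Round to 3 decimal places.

N = Σ N_h = 1130. Stratum weights W_h = N_h/N.
ȳ_st = (470·34.53 + 220·25.42 + 440·29.31) / 1130 = 30.72381

ȳ_st ≈ 30.724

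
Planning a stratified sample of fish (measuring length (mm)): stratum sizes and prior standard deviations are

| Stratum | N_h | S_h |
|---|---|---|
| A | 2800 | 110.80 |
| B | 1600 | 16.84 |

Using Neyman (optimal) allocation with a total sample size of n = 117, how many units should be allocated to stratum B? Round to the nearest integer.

Neyman allocation: n_h = n · N_h S_h / Σ N_i S_i, with n = 117.
  stratum A: N_h·S_h = 2800·110.80 = 310240.00
  stratum B: N_h·S_h = 1600·16.84 = 26944.00
Σ N_h S_h = 337184.00
n for stratum B = 117·26944.00/337184.00 = 9.349 → 9

9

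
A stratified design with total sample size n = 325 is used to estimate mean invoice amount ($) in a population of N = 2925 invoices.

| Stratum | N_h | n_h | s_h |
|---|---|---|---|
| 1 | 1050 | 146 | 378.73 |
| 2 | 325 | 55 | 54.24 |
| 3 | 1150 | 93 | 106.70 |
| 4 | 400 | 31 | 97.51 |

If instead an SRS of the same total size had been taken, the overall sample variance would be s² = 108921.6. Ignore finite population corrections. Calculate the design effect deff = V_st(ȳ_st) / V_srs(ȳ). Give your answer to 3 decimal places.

V̂(ȳ_st) = Σ W_h² s_h²/n_h, with W_h = N_h/N and N = 2925:
  stratum 1: (1050/2925)²·378.73²/146 = 126.6
  stratum 2: (325/2925)²·54.24²/55 = 0.660377
  stratum 3: (1150/2925)²·106.70²/93 = 18.923
  stratum 4: (400/2925)²·97.51²/31 = 5.73594
V_st = 151.919
V_srs = s²/n = 108921.6/325 = 335.143
deff = V_st / V_srs = 151.919/335.143 = 0.4533

deff ≈ 0.453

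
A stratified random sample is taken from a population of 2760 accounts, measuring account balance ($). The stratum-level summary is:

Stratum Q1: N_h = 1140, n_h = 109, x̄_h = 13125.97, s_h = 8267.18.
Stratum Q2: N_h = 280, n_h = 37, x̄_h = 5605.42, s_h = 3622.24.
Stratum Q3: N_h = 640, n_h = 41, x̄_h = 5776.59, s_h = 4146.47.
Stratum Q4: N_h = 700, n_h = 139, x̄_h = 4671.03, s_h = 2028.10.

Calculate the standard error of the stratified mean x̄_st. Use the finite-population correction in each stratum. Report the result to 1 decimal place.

V̂(x̄_st) = Σ W_h² (1 − n_h/N_h) s_h²/n_h, with W_h = N_h/N and N = 2760:
  stratum Q1: (1140/2760)²·(1 − 109/1140)·8267.18²/109 = 96746.1
  stratum Q2: (280/2760)²·(1 − 37/280)·3622.24²/37 = 3167.37
  stratum Q3: (640/2760)²·(1 − 41/640)·4146.47²/41 = 21103.9
  stratum Q4: (700/2760)²·(1 − 139/700)·2028.10²/139 = 1525.48
V̂(x̄_st) = 122543
SE(x̄_st) = √122543 = 350.061

SE(x̄_st) ≈ 350.1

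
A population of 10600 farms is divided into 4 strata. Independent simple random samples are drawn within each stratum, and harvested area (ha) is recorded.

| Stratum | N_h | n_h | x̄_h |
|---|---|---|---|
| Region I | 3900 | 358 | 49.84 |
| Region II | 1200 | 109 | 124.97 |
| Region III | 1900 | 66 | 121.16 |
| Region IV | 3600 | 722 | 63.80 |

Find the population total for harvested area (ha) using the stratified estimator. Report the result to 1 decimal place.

τ̂_st ≈ 804224.0

τ̂_st = Σ N_h x̄_h = 3900·49.84 + 1200·124.97 + 1900·121.16 + 3600·63.80 = 804224.0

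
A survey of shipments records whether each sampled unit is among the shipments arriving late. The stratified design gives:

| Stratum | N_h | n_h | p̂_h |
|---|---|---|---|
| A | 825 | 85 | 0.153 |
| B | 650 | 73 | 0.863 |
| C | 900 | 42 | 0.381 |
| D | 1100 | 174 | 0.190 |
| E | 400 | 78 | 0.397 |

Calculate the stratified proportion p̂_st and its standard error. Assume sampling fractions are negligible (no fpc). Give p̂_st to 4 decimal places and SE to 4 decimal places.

N = 3875; stratum weights W_h = N_h/N.
p̂_st = Σ W_h p̂_h = (825·0.153 + 650·0.863 + 900·0.381 + 1100·0.190 + 400·0.397)/3875 = 0.36074
V̂(p̂_st) = Σ W_h² p̂_h(1−p̂_h)/(n_h−1):
  stratum A: (825/3875)²·0.153·0.847/84 = 6.99294e-05
  stratum B: (650/3875)²·0.863·0.137/72 = 4.62043e-05
  stratum C: (900/3875)²·0.381·0.619/41 = 0.000310294
  stratum D: (1100/3875)²·0.190·0.810/173 = 7.1686e-05
  stratum E: (400/3875)²·0.397·0.603/77 = 3.31279e-05
V̂(p̂_st) = 0.000531242; SE = √V̂ = 0.0230487

p̂_st ≈ 0.3607, SE ≈ 0.0230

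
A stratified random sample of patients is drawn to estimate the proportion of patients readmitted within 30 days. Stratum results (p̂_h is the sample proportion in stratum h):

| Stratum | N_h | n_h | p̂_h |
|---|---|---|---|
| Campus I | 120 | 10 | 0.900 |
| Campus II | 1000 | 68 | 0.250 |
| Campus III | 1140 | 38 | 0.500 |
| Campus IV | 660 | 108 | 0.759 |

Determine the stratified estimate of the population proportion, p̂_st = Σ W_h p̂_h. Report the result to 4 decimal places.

N = 2920; stratum weights W_h = N_h/N.
p̂_st = Σ W_h p̂_h = (120·0.900 + 1000·0.250 + 1140·0.500 + 660·0.759)/2920 = 0.48936

p̂_st ≈ 0.4894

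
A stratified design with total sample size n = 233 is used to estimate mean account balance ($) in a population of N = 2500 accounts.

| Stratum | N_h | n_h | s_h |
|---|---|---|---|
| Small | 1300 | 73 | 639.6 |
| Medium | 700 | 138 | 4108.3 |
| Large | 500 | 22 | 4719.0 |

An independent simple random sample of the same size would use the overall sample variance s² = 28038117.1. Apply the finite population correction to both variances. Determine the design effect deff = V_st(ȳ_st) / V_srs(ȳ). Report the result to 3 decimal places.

deff ≈ 0.438

V̂(ȳ_st) = Σ W_h² (1 − n_h/N_h) s_h²/n_h, with W_h = N_h/N and N = 2500:
  stratum Small: (1300/2500)²·(1 − 73/1300)·639.6²/73 = 1430.22
  stratum Medium: (700/2500)²·(1 − 138/700)·4108.3²/138 = 7698.38
  stratum Large: (500/2500)²·(1 − 22/500)·4719.0²/22 = 38707.5
V_st = 47836.1
V_srs = (1 − 233/2500)·28038117.1/233 = 109120
deff = V_st / V_srs = 47836.1/109120 = 0.4384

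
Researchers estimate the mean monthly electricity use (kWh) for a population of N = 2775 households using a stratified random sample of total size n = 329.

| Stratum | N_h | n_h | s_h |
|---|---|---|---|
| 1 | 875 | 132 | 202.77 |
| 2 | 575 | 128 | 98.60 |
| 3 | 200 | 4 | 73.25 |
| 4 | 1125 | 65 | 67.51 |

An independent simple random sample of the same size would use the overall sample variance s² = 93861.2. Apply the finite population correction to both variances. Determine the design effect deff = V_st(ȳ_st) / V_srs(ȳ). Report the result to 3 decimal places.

deff ≈ 0.185

V̂(ȳ_st) = Σ W_h² (1 − n_h/N_h) s_h²/n_h, with W_h = N_h/N and N = 2775:
  stratum 1: (875/2775)²·(1 − 132/875)·202.77²/132 = 26.2969
  stratum 2: (575/2775)²·(1 − 128/575)·98.60²/128 = 2.53509
  stratum 3: (200/2775)²·(1 − 4/200)·73.25²/4 = 6.82834
  stratum 4: (1125/2775)²·(1 − 65/1125)·67.51²/65 = 10.8581
V_st = 46.5185
V_srs = (1 − 329/2775)·93861.2/329 = 251.469
deff = V_st / V_srs = 46.5185/251.469 = 0.1850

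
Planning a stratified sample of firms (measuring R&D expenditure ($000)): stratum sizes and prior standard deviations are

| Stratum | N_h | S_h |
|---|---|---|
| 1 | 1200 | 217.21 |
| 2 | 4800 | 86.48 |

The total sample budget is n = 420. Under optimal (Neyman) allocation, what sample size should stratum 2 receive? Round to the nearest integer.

258

Neyman allocation: n_h = n · N_h S_h / Σ N_i S_i, with n = 420.
  stratum 1: N_h·S_h = 1200·217.21 = 260652.00
  stratum 2: N_h·S_h = 4800·86.48 = 415104.00
Σ N_h S_h = 675756.00
n for stratum 2 = 420·415104.00/675756.00 = 257.998 → 258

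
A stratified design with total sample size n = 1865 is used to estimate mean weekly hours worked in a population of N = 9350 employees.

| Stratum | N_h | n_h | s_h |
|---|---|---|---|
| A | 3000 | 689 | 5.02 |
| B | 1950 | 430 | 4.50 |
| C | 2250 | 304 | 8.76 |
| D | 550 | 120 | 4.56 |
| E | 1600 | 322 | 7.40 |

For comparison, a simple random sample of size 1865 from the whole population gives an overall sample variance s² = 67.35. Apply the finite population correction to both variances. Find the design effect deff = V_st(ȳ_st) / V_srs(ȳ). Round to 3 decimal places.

V̂(ȳ_st) = Σ W_h² (1 − n_h/N_h) s_h²/n_h, with W_h = N_h/N and N = 9350:
  stratum A: (3000/9350)²·(1 − 689/3000)·5.02²/689 = 0.00290059
  stratum B: (1950/9350)²·(1 − 430/1950)·4.50²/430 = 0.00159666
  stratum C: (2250/9350)²·(1 − 304/2250)·8.76²/304 = 0.0126426
  stratum D: (550/9350)²·(1 − 120/550)·4.56²/120 = 0.000468766
  stratum E: (1600/9350)²·(1 − 322/1600)·7.40²/322 = 0.00397773
V_st = 0.0215864
V_srs = (1 − 1865/9350)·67.35/1865 = 0.0289094
deff = V_st / V_srs = 0.0215864/0.0289094 = 0.7467

deff ≈ 0.747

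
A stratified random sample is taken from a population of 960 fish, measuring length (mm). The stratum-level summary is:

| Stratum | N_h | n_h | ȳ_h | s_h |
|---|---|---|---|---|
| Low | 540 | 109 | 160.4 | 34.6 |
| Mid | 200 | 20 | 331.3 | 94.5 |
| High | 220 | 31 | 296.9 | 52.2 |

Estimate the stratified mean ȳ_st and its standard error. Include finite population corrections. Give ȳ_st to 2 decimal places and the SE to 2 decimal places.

ȳ_st ≈ 227.29, SE ≈ 4.92

ȳ_st = Σ W_h ȳ_h = (540·160.4 + 200·331.3 + 220·296.9)/960 = 227.28542
V̂(ȳ_st) = Σ W_h² (1 − n_h/N_h) s_h²/n_h, with W_h = N_h/N and N = 960:
  stratum Low: (540/960)²·(1 − 109/540)·34.6²/109 = 2.77367
  stratum Mid: (200/960)²·(1 − 20/200)·94.5²/20 = 17.4419
  stratum High: (220/960)²·(1 − 31/220)·52.2²/31 = 3.96571
V̂(ȳ_st) = 24.1813
SE(ȳ_st) = √24.1813 = 4.91745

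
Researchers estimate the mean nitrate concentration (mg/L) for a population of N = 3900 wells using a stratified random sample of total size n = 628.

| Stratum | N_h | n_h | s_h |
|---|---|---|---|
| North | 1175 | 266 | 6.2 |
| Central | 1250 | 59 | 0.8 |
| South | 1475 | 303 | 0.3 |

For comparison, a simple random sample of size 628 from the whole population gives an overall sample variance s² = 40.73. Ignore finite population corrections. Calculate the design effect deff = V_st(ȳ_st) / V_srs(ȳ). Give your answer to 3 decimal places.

deff ≈ 0.220

V̂(ȳ_st) = Σ W_h² s_h²/n_h, with W_h = N_h/N and N = 3900:
  stratum North: (1175/3900)²·6.2²/266 = 0.0131174
  stratum Central: (1250/3900)²·0.8²/59 = 0.00111434
  stratum South: (1475/3900)²·0.3²/303 = 4.24869e-05
V_st = 0.0142742
V_srs = s²/n = 40.73/628 = 0.0648567
deff = V_st / V_srs = 0.0142742/0.0648567 = 0.2201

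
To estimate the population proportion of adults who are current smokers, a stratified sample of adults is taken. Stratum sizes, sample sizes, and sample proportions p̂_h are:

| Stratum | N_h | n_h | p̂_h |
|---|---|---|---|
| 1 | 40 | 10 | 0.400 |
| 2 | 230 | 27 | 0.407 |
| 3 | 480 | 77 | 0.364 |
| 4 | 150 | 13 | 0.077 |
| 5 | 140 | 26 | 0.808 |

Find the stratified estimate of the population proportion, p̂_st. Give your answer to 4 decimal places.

N = 1040; stratum weights W_h = N_h/N.
p̂_st = Σ W_h p̂_h = (40·0.400 + 230·0.407 + 480·0.364 + 150·0.077 + 140·0.808)/1040 = 0.39327

p̂_st ≈ 0.3933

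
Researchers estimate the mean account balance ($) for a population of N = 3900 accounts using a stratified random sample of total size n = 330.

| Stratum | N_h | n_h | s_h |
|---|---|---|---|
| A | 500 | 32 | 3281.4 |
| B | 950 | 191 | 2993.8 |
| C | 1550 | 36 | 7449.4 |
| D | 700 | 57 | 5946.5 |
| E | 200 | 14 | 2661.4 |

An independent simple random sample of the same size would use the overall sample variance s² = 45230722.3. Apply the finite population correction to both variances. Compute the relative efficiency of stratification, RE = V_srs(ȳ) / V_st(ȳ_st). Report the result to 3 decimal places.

V̂(ȳ_st) = Σ W_h² (1 − n_h/N_h) s_h²/n_h, with W_h = N_h/N and N = 3900:
  stratum A: (500/3900)²·(1 − 32/500)·3281.4²/32 = 5176.72
  stratum B: (950/3900)²·(1 − 191/950)·2993.8²/191 = 2224.58
  stratum C: (1550/3900)²·(1 − 36/1550)·7449.4²/36 = 237831
  stratum D: (700/3900)²·(1 − 57/700)·5946.5²/57 = 18358.1
  stratum E: (200/3900)²·(1 − 14/200)·2661.4²/14 = 1237.39
V_st = 264828
V_srs = (1 − 330/3900)·45230722.3/330 = 125465
Relative efficiency = V_srs / V_st = 125465/264828 = 0.4738

RE ≈ 0.474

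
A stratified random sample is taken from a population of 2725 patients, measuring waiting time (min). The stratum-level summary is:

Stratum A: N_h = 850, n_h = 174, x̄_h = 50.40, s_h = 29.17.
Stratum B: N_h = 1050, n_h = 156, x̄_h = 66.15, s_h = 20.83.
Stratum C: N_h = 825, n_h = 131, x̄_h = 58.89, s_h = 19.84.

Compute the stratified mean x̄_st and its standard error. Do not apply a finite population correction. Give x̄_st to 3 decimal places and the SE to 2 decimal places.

x̄_st ≈ 59.039, SE ≈ 1.08

x̄_st = Σ W_h x̄_h = (850·50.40 + 1050·66.15 + 825·58.89)/2725 = 59.03917
V̂(x̄_st) = Σ W_h² s_h²/n_h, with W_h = N_h/N and N = 2725:
  stratum A: (850/2725)²·29.17²/174 = 0.475804
  stratum B: (1050/2725)²·20.83²/156 = 0.412952
  stratum C: (825/2725)²·19.84²/131 = 0.275415
V̂(x̄_st) = 1.16417
SE(x̄_st) = √1.16417 = 1.07897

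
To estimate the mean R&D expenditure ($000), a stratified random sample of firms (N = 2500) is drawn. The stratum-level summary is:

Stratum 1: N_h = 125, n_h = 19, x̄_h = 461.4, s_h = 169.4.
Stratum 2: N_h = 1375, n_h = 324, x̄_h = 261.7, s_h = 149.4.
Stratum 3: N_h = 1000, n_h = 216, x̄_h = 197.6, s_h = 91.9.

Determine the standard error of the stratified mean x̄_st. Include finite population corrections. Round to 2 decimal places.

SE(x̄_st) ≈ 4.90

V̂(x̄_st) = Σ W_h² (1 − n_h/N_h) s_h²/n_h, with W_h = N_h/N and N = 2500:
  stratum 1: (125/2500)²·(1 − 19/125)·169.4²/19 = 3.20191
  stratum 2: (1375/2500)²·(1 − 324/1375)·149.4²/324 = 15.9287
  stratum 3: (1000/2500)²·(1 − 216/1000)·91.9²/216 = 4.90471
V̂(x̄_st) = 24.0354
SE(x̄_st) = √24.0354 = 4.90259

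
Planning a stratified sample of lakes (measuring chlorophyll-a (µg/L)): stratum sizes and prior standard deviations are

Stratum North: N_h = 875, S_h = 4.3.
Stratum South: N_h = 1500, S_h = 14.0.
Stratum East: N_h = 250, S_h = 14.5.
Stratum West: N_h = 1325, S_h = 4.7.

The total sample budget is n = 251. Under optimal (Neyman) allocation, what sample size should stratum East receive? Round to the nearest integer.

26

Neyman allocation: n_h = n · N_h S_h / Σ N_i S_i, with n = 251.
  stratum North: N_h·S_h = 875·4.3 = 3762.50
  stratum South: N_h·S_h = 1500·14.0 = 21000.00
  stratum East: N_h·S_h = 250·14.5 = 3625.00
  stratum West: N_h·S_h = 1325·4.7 = 6227.50
Σ N_h S_h = 34615.00
n for stratum East = 251·3625.00/34615.00 = 26.286 → 26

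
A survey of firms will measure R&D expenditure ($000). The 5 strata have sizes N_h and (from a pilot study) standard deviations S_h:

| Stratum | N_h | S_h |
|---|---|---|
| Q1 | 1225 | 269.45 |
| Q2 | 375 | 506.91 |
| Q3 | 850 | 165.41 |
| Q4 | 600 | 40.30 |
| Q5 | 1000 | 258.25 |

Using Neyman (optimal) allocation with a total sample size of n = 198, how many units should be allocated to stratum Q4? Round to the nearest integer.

Neyman allocation: n_h = n · N_h S_h / Σ N_i S_i, with n = 198.
  stratum Q1: N_h·S_h = 1225·269.45 = 330076.25
  stratum Q2: N_h·S_h = 375·506.91 = 190091.25
  stratum Q3: N_h·S_h = 850·165.41 = 140598.50
  stratum Q4: N_h·S_h = 600·40.30 = 24180.00
  stratum Q5: N_h·S_h = 1000·258.25 = 258250.00
Σ N_h S_h = 943196.00
n for stratum Q4 = 198·24180.00/943196.00 = 5.076 → 5

5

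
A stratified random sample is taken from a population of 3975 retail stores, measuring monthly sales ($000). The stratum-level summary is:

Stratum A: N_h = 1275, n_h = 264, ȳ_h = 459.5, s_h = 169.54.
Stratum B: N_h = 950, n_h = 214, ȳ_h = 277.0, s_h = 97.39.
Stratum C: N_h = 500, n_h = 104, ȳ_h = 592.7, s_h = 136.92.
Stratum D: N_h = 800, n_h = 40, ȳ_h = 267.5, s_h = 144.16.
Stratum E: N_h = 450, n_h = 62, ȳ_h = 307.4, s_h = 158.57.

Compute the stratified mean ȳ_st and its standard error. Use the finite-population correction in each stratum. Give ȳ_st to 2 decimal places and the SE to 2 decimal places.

ȳ_st ≈ 376.78, SE ≈ 6.13

ȳ_st = Σ W_h ȳ_h = (1275·459.5 + 950·277.0 + 500·592.7 + 800·267.5 + 450·307.4)/3975 = 376.77799
V̂(ȳ_st) = Σ W_h² (1 − n_h/N_h) s_h²/n_h, with W_h = N_h/N and N = 3975:
  stratum A: (1275/3975)²·(1 − 264/1275)·169.54²/264 = 8.88234
  stratum B: (950/3975)²·(1 − 214/950)·97.39²/214 = 1.96129
  stratum C: (500/3975)²·(1 − 104/500)·136.92²/104 = 2.25887
  stratum D: (800/3975)²·(1 − 40/800)·144.16²/40 = 19.9921
  stratum E: (450/3975)²·(1 − 62/450)·158.57²/62 = 4.48147
V̂(ȳ_st) = 37.5761
SE(ȳ_st) = √37.5761 = 6.12993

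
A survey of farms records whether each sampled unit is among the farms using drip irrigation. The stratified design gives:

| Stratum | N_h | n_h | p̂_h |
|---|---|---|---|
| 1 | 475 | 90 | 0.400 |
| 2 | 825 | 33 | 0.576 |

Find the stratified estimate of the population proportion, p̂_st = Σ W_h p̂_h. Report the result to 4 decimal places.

p̂_st ≈ 0.5117

N = 1300; stratum weights W_h = N_h/N.
p̂_st = Σ W_h p̂_h = (475·0.400 + 825·0.576)/1300 = 0.51169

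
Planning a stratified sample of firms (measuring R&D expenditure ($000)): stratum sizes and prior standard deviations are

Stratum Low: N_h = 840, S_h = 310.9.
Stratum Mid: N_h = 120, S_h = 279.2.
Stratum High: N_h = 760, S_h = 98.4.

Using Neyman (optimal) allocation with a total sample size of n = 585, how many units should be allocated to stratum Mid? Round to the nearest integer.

53

Neyman allocation: n_h = n · N_h S_h / Σ N_i S_i, with n = 585.
  stratum Low: N_h·S_h = 840·310.9 = 261156.00
  stratum Mid: N_h·S_h = 120·279.2 = 33504.00
  stratum High: N_h·S_h = 760·98.4 = 74784.00
Σ N_h S_h = 369444.00
n for stratum Mid = 585·33504.00/369444.00 = 53.052 → 53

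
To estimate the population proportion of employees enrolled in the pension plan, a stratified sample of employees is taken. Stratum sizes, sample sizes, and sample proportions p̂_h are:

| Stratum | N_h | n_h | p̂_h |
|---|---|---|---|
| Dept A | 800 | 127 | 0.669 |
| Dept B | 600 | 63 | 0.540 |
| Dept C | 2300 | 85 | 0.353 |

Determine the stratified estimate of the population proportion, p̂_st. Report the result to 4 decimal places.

N = 3700; stratum weights W_h = N_h/N.
p̂_st = Σ W_h p̂_h = (800·0.669 + 600·0.540 + 2300·0.353)/3700 = 0.45165

p̂_st ≈ 0.4516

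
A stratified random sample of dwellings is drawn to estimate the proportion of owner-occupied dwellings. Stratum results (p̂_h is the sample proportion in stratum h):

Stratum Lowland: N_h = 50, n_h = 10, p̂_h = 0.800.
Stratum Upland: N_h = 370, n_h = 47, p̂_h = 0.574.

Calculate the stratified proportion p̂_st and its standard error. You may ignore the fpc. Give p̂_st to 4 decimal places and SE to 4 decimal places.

p̂_st ≈ 0.6009, SE ≈ 0.0662

N = 420; stratum weights W_h = N_h/N.
p̂_st = Σ W_h p̂_h = (50·0.800 + 370·0.574)/420 = 0.60090
V̂(p̂_st) = Σ W_h² p̂_h(1−p̂_h)/(n_h−1):
  stratum Lowland: (50/420)²·0.800·0.200/9 = 0.000251953
  stratum Upland: (370/420)²·0.574·0.426/46 = 0.00412542
V̂(p̂_st) = 0.00437738; SE = √V̂ = 0.0661617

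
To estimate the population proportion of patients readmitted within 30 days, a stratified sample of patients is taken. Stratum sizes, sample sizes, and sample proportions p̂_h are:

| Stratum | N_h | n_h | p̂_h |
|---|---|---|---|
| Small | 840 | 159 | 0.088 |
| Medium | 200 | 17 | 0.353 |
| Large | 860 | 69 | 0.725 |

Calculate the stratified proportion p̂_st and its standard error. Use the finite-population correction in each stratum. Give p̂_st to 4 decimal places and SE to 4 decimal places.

N = 1900; stratum weights W_h = N_h/N.
p̂_st = Σ W_h p̂_h = (840·0.088 + 200·0.353 + 860·0.725)/1900 = 0.40422
V̂(p̂_st) = Σ W_h² (1 − n_h/N_h) p̂_h(1−p̂_h)/(n_h−1):
  stratum Small: (840/1900)²·(1 − 159/840)·0.088·0.912/158 = 8.04896e-05
  stratum Medium: (200/1900)²·(1 − 17/200)·0.353·0.647/16 = 0.000144721
  stratum Large: (860/1900)²·(1 − 69/860)·0.725·0.275/68 = 0.000552496
V̂(p̂_st) = 0.000777708; SE = √V̂ = 0.0278874

p̂_st ≈ 0.4042, SE ≈ 0.0279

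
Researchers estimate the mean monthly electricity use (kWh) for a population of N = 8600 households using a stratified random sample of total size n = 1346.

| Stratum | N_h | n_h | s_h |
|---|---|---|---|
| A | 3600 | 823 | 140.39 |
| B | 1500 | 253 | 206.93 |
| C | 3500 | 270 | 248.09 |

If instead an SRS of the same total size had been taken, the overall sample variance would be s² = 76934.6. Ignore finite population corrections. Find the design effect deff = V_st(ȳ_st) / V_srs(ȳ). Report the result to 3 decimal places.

V̂(ȳ_st) = Σ W_h² s_h²/n_h, with W_h = N_h/N and N = 8600:
  stratum A: (3600/8600)²·140.39²/823 = 4.19644
  stratum B: (1500/8600)²·206.93²/253 = 5.14887
  stratum C: (3500/8600)²·248.09²/270 = 37.7567
V_st = 47.102
V_srs = s²/n = 76934.6/1346 = 57.1579
deff = V_st / V_srs = 47.102/57.1579 = 0.8241

deff ≈ 0.824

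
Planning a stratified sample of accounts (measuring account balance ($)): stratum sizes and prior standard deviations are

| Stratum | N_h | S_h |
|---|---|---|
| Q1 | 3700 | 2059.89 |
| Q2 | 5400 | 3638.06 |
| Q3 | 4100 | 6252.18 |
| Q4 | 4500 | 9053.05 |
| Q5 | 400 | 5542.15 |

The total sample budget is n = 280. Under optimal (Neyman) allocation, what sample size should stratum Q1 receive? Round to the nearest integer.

22

Neyman allocation: n_h = n · N_h S_h / Σ N_i S_i, with n = 280.
  stratum Q1: N_h·S_h = 3700·2059.89 = 7621593.00
  stratum Q2: N_h·S_h = 5400·3638.06 = 19645524.00
  stratum Q3: N_h·S_h = 4100·6252.18 = 25633938.00
  stratum Q4: N_h·S_h = 4500·9053.05 = 40738725.00
  stratum Q5: N_h·S_h = 400·5542.15 = 2216860.00
Σ N_h S_h = 95856640.00
n for stratum Q1 = 280·7621593.00/95856640.00 = 22.263 → 22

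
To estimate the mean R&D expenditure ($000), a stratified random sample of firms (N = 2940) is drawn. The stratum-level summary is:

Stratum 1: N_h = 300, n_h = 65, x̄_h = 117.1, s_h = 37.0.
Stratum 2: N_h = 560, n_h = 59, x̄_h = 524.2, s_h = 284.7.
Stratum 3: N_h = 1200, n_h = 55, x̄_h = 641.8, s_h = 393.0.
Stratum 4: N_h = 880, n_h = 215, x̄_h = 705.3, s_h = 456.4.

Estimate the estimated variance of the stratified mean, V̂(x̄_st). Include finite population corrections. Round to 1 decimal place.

V̂(x̄_st) ≈ 556.7

V̂(x̄_st) = Σ W_h² (1 − n_h/N_h) s_h²/n_h, with W_h = N_h/N and N = 2940:
  stratum 1: (300/2940)²·(1 − 65/300)·37.0²/65 = 0.171785
  stratum 2: (560/2940)²·(1 − 59/560)·284.7²/59 = 44.5917
  stratum 3: (1200/2940)²·(1 − 55/1200)·393.0²/55 = 446.39
  stratum 4: (880/2940)²·(1 − 215/880)·456.4²/215 = 65.5938
V̂(x̄_st) = 556.747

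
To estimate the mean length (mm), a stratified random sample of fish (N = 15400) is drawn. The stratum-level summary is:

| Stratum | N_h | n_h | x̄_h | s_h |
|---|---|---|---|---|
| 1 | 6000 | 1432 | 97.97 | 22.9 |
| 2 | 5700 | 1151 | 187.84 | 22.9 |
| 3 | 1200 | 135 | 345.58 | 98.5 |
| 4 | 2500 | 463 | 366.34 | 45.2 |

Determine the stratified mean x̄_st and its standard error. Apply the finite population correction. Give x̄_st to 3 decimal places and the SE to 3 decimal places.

x̄_st = Σ W_h x̄_h = (6000·97.97 + 5700·187.84 + 1200·345.58 + 2500·366.34)/15400 = 194.09442
V̂(x̄_st) = Σ W_h² (1 − n_h/N_h) s_h²/n_h, with W_h = N_h/N and N = 15400:
  stratum 1: (6000/15400)²·(1 − 1432/6000)·22.9²/1432 = 0.0423218
  stratum 2: (5700/15400)²·(1 − 1151/5700)·22.9²/1151 = 0.0498133
  stratum 3: (1200/15400)²·(1 − 135/1200)·98.5²/135 = 0.387283
  stratum 4: (2500/15400)²·(1 − 463/2500)·45.2²/463 = 0.0947514
V̂(x̄_st) = 0.574169
SE(x̄_st) = √0.574169 = 0.757739

x̄_st ≈ 194.094, SE ≈ 0.758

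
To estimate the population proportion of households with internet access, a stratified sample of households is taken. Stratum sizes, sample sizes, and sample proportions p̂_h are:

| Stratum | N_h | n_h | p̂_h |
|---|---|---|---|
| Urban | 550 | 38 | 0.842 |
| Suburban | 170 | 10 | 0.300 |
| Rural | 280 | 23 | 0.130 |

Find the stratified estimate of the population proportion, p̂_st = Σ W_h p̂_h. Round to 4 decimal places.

N = 1000; stratum weights W_h = N_h/N.
p̂_st = Σ W_h p̂_h = (550·0.842 + 170·0.300 + 280·0.130)/1000 = 0.55050

p̂_st ≈ 0.5505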